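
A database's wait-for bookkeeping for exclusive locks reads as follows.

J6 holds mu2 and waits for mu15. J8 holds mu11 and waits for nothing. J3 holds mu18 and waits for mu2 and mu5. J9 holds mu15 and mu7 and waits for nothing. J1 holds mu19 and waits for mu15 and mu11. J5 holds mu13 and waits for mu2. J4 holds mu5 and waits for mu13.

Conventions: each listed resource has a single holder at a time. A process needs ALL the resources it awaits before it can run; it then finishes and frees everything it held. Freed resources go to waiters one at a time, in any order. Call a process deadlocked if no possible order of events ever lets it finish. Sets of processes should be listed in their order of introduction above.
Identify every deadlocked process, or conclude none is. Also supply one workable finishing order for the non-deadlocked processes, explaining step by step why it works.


No process is deadlocked.
Key observation: every chain of waits terminates; starting from the processes that wait on nothing, all the rest unlock in turn.
One completion order for the rest: J8, J9, J6, J5, J4, J3, J1.
Verifying each step:
  J8: no waits; runs immediately, freeing mu11
  J9: no waits; runs immediately, freeing mu15 and mu7
  J6 waits on mu15 — all released -> runs and releases mu2
  J5 waits on mu2 — all released -> runs and releases mu13
  J4 waits on mu13 — all released -> runs and releases mu5
  J3 waits on mu2 and mu5 — all released -> runs and releases mu18
  J1 waits on mu15 and mu11 — all released -> runs and releases mu19


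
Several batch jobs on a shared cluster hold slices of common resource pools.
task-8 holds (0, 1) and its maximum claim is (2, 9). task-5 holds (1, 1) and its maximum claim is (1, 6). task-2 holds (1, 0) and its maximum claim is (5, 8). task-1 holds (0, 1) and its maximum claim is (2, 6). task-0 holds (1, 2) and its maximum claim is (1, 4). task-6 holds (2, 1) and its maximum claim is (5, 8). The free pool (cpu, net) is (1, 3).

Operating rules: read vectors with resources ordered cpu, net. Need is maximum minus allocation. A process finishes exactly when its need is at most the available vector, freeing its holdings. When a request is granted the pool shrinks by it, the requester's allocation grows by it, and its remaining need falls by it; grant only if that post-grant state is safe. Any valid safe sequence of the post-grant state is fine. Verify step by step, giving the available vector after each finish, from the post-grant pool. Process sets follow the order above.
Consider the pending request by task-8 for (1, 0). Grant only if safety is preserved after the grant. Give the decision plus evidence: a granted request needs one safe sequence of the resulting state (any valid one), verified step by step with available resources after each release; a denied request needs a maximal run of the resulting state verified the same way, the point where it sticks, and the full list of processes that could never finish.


DENY — the pretend-granted state is unsafe.
Key observation: after task-0, task-5, task-1 the pool peaks at (2, 7), and each blocked process is short somewhere: task-8 on net; task-2 on cpu, net; task-6 on cpu.
On the post-grant state, task-0, task-5, task-1 is a maximal run — nothing extends it. Walking it through:
  pool = (0, 3)
  run task-0 (needs (0, 2), free (0, 3)); after release of (1, 2) the pool is (1, 5)
  run task-5 (needs (0, 5), free (1, 5)); after release of (1, 1) the pool is (2, 6)
  run task-1 (needs (2, 5), free (2, 6)); after release of (0, 1) the pool is (2, 7)
  task-8 cannot run: need (1, 8) vs free (2, 7) (insufficient net)
  task-2 cannot run: need (4, 8) vs free (2, 7) (insufficient cpu and net)
  task-6 cannot run: need (3, 7) vs free (2, 7) (insufficient cpu)
Had the request been granted, task-8, task-2 and task-6 could never finish.


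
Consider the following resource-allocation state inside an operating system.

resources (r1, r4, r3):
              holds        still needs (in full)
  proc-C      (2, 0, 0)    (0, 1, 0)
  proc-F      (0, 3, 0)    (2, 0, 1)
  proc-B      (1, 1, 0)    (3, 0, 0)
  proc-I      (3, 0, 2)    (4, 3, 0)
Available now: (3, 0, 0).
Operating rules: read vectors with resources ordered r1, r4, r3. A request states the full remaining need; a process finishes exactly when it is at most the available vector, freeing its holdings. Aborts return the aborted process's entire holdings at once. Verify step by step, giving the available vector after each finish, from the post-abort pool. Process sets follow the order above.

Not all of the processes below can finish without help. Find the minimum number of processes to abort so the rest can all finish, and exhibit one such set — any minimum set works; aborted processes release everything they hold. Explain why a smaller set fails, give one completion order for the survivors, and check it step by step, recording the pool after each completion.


Minimum abort set: proc-I.
Key observation: no ordering could ever have run proc-F before the abort of proc-I; with (3, 0, 2) back in the pool it fits at step 3.
No smaller set exists: with zero aborts the deadlock remains.
One survivor order: proc-B, proc-C, proc-F. Step-by-step check (post-abort pool first):
  pool = (6, 0, 2)
  run proc-B (needs (3, 0, 0), free (6, 0, 2)); after release of (1, 1, 0) the pool is (7, 1, 2)
  run proc-C (needs (0, 1, 0), free (7, 1, 2)); after release of (2, 0, 0) the pool is (9, 1, 2)
  run proc-F (needs (2, 0, 1), free (9, 1, 2)); after release of (0, 3, 0) the pool is (9, 4, 2)


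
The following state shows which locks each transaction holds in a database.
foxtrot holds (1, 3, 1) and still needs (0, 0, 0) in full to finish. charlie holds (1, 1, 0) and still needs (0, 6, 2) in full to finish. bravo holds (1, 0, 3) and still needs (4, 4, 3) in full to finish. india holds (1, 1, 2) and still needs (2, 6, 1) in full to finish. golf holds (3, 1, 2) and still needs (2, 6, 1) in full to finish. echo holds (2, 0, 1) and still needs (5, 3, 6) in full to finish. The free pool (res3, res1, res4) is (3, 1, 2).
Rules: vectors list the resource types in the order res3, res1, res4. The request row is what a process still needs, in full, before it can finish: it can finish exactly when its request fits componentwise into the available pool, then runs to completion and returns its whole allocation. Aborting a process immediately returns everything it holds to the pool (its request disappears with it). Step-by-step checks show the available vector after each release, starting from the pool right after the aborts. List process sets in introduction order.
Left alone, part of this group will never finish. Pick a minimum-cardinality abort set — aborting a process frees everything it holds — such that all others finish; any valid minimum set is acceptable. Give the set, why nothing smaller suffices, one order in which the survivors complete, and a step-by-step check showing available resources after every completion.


Minimum abort set: charlie and india.
Key observation: the returned (2, 2, 2) from charlie and india is what brings golf — unrunnable before, under any order — into play at step 2.
Minimality, checking each single-abort alternative: foxtrot alone leaves charlie blocked (short on res1); charlie alone leaves india blocked (short on res1); bravo alone leaves charlie blocked (short on res1); india alone leaves charlie blocked (short on res1); golf alone leaves charlie blocked (short on res1); echo alone leaves charlie blocked (short on res1).
Survivors finish in the order: foxtrot, golf, echo, bravo. Walking it through (pool after the aborts first):
  pool = (5, 3, 4)
  foxtrot: need (0, 0, 0) fits (5, 3, 4); releases (1, 3, 1), pool now (6, 6, 5)
  golf: need (2, 6, 1) fits (6, 6, 5); releases (3, 1, 2), pool now (9, 7, 7)
  echo: need (5, 3, 6) fits (9, 7, 7); releases (2, 0, 1), pool now (11, 7, 8)
  bravo: need (4, 4, 3) fits (11, 7, 8); releases (1, 0, 3), pool now (12, 7, 11)


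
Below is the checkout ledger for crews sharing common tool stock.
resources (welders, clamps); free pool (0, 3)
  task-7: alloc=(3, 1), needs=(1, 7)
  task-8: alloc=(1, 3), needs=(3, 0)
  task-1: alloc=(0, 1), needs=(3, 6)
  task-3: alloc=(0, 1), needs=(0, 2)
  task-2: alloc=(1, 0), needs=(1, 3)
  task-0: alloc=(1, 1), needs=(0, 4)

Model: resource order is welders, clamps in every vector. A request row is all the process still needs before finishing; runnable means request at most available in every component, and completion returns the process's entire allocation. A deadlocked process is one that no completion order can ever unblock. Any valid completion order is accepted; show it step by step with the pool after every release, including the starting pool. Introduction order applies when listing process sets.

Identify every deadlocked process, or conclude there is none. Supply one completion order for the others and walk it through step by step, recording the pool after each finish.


Deadlocked: task-7, task-8 and task-1.
Key observation: after task-3, task-0, task-2 the pool peaks at (2, 5), and each blocked process is short somewhere: task-7 on clamps; task-8 on welders; task-1 on welders, clamps.
A valid finishing order for the others: task-3, task-0, task-2. Step-by-step check:
  pool = (0, 3)
  task-3 needs (0, 2) <= (0, 3) -> finishes; pool += (0, 1) = (0, 4)
  task-0 needs (0, 4) <= (0, 4) -> finishes; pool += (1, 1) = (1, 5)
  task-2 needs (1, 3) <= (1, 5) -> finishes; pool += (1, 0) = (2, 5)
The blocked processes can never fit:
  task-7 cannot run: need (1, 7) vs free (2, 5) (insufficient clamps)
  task-8 cannot run: need (3, 0) vs free (2, 5) (insufficient welders)
  task-1 cannot run: need (3, 6) vs free (2, 5) (insufficient welders and clamps)


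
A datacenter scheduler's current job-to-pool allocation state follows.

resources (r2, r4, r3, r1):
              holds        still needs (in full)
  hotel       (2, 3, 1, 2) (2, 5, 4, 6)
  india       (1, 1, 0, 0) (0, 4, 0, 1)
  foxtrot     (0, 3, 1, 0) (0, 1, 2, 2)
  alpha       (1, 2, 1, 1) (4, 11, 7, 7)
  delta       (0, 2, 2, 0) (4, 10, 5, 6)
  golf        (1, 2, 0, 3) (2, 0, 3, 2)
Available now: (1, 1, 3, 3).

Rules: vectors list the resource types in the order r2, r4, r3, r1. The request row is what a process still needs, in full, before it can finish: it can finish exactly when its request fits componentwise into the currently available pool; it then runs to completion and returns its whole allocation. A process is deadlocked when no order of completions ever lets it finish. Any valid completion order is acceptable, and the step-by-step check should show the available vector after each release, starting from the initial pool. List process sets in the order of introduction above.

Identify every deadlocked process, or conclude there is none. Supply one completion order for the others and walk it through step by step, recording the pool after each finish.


Nothing here is deadlocked.
Key observation: foxtrot fits the free pool immediately, and its release cascades until everyone finishes.
A valid finishing order for the others: foxtrot, india, golf, hotel, delta, alpha. Step-by-step check:
  pool = (1, 1, 3, 3)
  run foxtrot (needs (0, 1, 2, 2), free (1, 1, 3, 3)); after release of (0, 3, 1, 0) the pool is (1, 4, 4, 3)
  run india (needs (0, 4, 0, 1), free (1, 4, 4, 3)); after release of (1, 1, 0, 0) the pool is (2, 5, 4, 3)
  run golf (needs (2, 0, 3, 2), free (2, 5, 4, 3)); after release of (1, 2, 0, 3) the pool is (3, 7, 4, 6)
  run hotel (needs (2, 5, 4, 6), free (3, 7, 4, 6)); after release of (2, 3, 1, 2) the pool is (5, 10, 5, 8)
  run delta (needs (4, 10, 5, 6), free (5, 10, 5, 8)); after release of (0, 2, 2, 0) the pool is (5, 12, 7, 8)
  run alpha (needs (4, 11, 7, 7), free (5, 12, 7, 8)); after release of (1, 2, 1, 1) the pool is (6, 14, 8, 9)


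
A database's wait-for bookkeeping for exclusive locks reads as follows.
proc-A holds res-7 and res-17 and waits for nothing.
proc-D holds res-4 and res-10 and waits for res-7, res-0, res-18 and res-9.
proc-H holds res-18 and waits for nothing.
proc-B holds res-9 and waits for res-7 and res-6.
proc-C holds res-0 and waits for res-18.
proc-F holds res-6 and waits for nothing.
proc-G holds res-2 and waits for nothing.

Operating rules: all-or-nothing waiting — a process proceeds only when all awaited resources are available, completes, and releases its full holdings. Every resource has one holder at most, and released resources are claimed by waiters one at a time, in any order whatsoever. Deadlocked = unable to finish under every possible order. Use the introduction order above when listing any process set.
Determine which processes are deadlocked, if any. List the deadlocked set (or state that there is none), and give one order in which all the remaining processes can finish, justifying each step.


No process is deadlocked.
Key observation: there is no circular wait here — follow any chain and it reaches a process that is free to run now.
One completion order for the rest: proc-H, proc-A, proc-F, proc-B, proc-G, proc-C, proc-D.
Verifying each step:
  run proc-H (it waits on nothing); releases res-18
  run proc-A (it waits on nothing); releases res-7 and res-17
  run proc-F (it waits on nothing); releases res-6
  run proc-B (all its waits — res-7 and res-6 — are resolved); releases res-9
  run proc-G (it waits on nothing); releases res-2
  run proc-C (all its waits — res-18 — are resolved); releases res-0
  run proc-D (all its waits — res-7, res-0, res-18 and res-9 — are resolved); releases res-4 and res-10


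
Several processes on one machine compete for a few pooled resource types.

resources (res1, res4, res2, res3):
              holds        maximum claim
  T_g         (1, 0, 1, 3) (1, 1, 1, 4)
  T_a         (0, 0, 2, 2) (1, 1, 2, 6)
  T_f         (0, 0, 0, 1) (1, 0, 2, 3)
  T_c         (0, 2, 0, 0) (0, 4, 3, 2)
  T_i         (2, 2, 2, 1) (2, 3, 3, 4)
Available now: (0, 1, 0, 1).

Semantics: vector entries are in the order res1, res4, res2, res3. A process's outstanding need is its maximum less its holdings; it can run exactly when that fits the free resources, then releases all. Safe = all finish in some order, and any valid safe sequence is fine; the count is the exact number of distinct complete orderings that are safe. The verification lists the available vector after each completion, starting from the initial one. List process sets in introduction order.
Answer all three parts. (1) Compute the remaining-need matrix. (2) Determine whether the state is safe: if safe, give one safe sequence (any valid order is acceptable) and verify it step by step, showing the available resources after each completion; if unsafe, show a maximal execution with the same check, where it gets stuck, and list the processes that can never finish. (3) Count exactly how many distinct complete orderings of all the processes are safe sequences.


(1) Outstanding need per process (order res1, res4, res2, res3):
  T_g: (0, 1, 0, 1)
  T_a: (1, 1, 0, 4)
  T_f: (1, 0, 2, 2)
  T_c: (0, 2, 3, 2)
  T_i: (0, 1, 1, 3)
(2) The state is SAFE; one workable sequence: T_g, T_a, T_i, T_f, T_c.
Key observation: reading the order forward, T_g is the first process whose need (0, 1, 0, 1) meets the free pool (0, 1, 0, 1) exactly on a resource it requests.
Check, step by step:
  pool = (0, 1, 0, 1)
  T_g: need (0, 1, 0, 1) fits (0, 1, 0, 1); releases (1, 0, 1, 3), pool now (1, 1, 1, 4)
  T_a: need (1, 1, 0, 4) fits (1, 1, 1, 4); releases (0, 0, 2, 2), pool now (1, 1, 3, 6)
  T_i: need (0, 1, 1, 3) fits (1, 1, 3, 6); releases (2, 2, 2, 1), pool now (3, 3, 5, 7)
  T_f: need (1, 0, 2, 2) fits (3, 3, 5, 7); releases (0, 0, 0, 1), pool now (3, 3, 5, 8)
  T_c: need (0, 2, 3, 2) fits (3, 3, 5, 8); releases (0, 2, 0, 0), pool now (3, 5, 5, 8)
(3) Exactly 9 of the possible complete orderings are safe sequences.


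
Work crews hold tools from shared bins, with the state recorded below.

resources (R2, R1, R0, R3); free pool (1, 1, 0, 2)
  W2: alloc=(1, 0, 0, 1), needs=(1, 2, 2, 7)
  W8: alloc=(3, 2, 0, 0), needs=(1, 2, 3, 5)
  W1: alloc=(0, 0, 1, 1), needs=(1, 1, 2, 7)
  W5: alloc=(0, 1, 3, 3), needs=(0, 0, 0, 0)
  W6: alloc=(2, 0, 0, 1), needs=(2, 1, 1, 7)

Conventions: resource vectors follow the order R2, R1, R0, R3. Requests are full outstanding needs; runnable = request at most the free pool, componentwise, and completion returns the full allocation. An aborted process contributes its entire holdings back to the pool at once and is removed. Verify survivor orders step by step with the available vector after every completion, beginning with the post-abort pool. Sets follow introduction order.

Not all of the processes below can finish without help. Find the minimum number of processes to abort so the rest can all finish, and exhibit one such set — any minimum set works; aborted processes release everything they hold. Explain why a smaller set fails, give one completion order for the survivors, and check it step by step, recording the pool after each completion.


The answer: abort W2 and W1.
Key observation: W6 could never have finished before the abort; with (1, 0, 1, 2) returned by W2 and W1, it fits at step 2.
Minimality, checking each single-abort alternative: W2 alone leaves W1 blocked (short on R3); W8 alone leaves W2 blocked (short on R3); W1 alone leaves W2 blocked (short on R3); W5 alone leaves W2 blocked (short on R3); W6 alone leaves W2 blocked (short on R3).
One survivor order: W5, W6, W8. Check, step by step (post-abort pool first):
  pool = (2, 1, 1, 4)
  W5 needs (0, 0, 0, 0) <= (2, 1, 1, 4) -> finishes; pool += (0, 1, 3, 3) = (2, 2, 4, 7)
  W6 needs (2, 1, 1, 7) <= (2, 2, 4, 7) -> finishes; pool += (2, 0, 0, 1) = (4, 2, 4, 8)
  W8 needs (1, 2, 3, 5) <= (4, 2, 4, 8) -> finishes; pool += (3, 2, 0, 0) = (7, 4, 4, 8)


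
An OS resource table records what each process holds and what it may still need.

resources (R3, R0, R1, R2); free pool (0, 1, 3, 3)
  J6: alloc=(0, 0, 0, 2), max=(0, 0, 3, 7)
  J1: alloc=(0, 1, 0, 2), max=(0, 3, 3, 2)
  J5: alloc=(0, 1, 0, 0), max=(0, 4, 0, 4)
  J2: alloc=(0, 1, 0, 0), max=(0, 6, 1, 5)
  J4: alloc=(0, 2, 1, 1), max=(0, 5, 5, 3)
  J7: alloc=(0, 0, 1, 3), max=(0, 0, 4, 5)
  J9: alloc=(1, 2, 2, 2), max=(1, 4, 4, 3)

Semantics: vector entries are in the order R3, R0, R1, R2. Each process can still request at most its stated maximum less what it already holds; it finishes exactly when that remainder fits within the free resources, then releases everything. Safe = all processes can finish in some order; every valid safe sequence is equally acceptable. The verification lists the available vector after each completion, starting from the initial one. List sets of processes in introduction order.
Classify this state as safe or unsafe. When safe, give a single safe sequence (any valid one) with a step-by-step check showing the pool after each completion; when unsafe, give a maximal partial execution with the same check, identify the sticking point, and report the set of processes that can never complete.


UNSAFE — no complete ordering exists.
Key observation: J7, J6 can finish, but then (0, 1, 4, 8) is all there is, and the blocked group's R0 demands exceed it.
The run J7, J6 cannot be extended any further. Verifying each step:
  pool = (0, 1, 3, 3)
  run J7 (needs (0, 0, 3, 2), free (0, 1, 3, 3)); after release of (0, 0, 1, 3) the pool is (0, 1, 4, 6)
  run J6 (needs (0, 0, 3, 5), free (0, 1, 4, 6)); after release of (0, 0, 0, 2) the pool is (0, 1, 4, 8)
  J1 still needs (0, 2, 3, 0) but only (0, 1, 4, 8) is free — short on R0
  J5 still needs (0, 3, 0, 4) but only (0, 1, 4, 8) is free — short on R0
  J2 still needs (0, 5, 1, 5) but only (0, 1, 4, 8) is free — short on R0
  J4 still needs (0, 3, 4, 2) but only (0, 1, 4, 8) is free — short on R0
  J9 still needs (0, 2, 2, 1) but only (0, 1, 4, 8) is free — short on R0
Never able to finish: J1, J5, J2, J4 and J9.


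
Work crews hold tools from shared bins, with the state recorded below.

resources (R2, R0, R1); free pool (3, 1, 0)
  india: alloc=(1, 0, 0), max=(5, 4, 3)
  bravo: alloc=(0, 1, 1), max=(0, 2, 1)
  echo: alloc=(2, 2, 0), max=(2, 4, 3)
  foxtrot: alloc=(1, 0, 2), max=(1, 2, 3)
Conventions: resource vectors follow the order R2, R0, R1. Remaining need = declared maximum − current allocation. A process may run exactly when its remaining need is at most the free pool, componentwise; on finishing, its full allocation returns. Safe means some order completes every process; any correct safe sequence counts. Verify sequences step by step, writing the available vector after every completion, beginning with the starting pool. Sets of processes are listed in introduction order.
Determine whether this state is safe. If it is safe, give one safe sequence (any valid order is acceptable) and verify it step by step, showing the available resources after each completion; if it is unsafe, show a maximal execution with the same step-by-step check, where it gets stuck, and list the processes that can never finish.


SAFE, for example via the order bravo, foxtrot, echo, india.
Key observation: bravo is the earliest step where a requested resource binds exactly: need (0, 1, 0), pool (3, 1, 0) at its turn.
Step-by-step check:
  pool = (3, 1, 0)
  bravo needs (0, 1, 0) <= (3, 1, 0) -> finishes; pool += (0, 1, 1) = (3, 2, 1)
  foxtrot needs (0, 2, 1) <= (3, 2, 1) -> finishes; pool += (1, 0, 2) = (4, 2, 3)
  echo needs (0, 2, 3) <= (4, 2, 3) -> finishes; pool += (2, 2, 0) = (6, 4, 3)
  india needs (4, 4, 3) <= (6, 4, 3) -> finishes; pool += (1, 0, 0) = (7, 4, 3)


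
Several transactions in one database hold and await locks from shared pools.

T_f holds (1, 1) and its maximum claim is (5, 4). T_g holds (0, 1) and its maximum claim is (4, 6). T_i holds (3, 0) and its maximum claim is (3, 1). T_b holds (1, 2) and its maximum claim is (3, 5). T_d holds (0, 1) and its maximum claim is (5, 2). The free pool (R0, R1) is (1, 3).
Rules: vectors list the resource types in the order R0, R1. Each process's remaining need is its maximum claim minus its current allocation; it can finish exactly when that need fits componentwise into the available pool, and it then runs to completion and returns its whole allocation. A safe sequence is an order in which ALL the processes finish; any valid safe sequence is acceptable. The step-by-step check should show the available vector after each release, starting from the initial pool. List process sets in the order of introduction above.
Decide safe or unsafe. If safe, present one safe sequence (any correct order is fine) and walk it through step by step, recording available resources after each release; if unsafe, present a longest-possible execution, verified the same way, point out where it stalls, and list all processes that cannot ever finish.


SAFE. One safe sequence: T_i, T_b, T_f, T_d, T_g.
Key observation: the order's first zero-slack moment is T_b ((2, 3) needed, (4, 3) free — a requested resource with nothing to spare).
Check, step by step:
  pool = (1, 3)
  run T_i (needs (0, 1), free (1, 3)); after release of (3, 0) the pool is (4, 3)
  run T_b (needs (2, 3), free (4, 3)); after release of (1, 2) the pool is (5, 5)
  run T_f (needs (4, 3), free (5, 5)); after release of (1, 1) the pool is (6, 6)
  run T_d (needs (5, 1), free (6, 6)); after release of (0, 1) the pool is (6, 7)
  run T_g (needs (4, 5), free (6, 7)); after release of (0, 1) the pool is (6, 8)


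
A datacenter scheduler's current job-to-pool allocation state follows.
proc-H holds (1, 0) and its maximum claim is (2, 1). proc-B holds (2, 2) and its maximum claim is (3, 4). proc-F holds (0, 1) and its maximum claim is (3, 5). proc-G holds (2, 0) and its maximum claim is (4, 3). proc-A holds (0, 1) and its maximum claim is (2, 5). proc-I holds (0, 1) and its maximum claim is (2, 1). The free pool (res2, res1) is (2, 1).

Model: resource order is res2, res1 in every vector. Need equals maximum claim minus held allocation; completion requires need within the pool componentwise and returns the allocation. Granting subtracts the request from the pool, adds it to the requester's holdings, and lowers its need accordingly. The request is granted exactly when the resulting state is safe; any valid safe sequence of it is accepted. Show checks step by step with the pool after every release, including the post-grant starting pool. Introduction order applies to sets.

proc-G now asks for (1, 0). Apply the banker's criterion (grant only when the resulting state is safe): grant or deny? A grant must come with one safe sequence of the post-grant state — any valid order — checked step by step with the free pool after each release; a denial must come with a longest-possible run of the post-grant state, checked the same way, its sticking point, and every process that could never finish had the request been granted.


GRANT — the state after the grant stays safe, e.g. via proc-H, proc-I, proc-B, proc-G, proc-A, proc-F.
Key observation: after the grant the pool drops to (1, 1), which still lets proc-H finish first and unwind the rest.
Verifying the post-grant state step by step:
  pool = (1, 1)
  run proc-H (needs (1, 1), free (1, 1)); after release of (1, 0) the pool is (2, 1)
  run proc-I (needs (2, 0), free (2, 1)); after release of (0, 1) the pool is (2, 2)
  run proc-B (needs (1, 2), free (2, 2)); after release of (2, 2) the pool is (4, 4)
  run proc-G (needs (1, 3), free (4, 4)); after release of (3, 0) the pool is (7, 4)
  run proc-A (needs (2, 4), free (7, 4)); after release of (0, 1) the pool is (7, 5)
  run proc-F (needs (3, 4), free (7, 5)); after release of (0, 1) the pool is (7, 6)


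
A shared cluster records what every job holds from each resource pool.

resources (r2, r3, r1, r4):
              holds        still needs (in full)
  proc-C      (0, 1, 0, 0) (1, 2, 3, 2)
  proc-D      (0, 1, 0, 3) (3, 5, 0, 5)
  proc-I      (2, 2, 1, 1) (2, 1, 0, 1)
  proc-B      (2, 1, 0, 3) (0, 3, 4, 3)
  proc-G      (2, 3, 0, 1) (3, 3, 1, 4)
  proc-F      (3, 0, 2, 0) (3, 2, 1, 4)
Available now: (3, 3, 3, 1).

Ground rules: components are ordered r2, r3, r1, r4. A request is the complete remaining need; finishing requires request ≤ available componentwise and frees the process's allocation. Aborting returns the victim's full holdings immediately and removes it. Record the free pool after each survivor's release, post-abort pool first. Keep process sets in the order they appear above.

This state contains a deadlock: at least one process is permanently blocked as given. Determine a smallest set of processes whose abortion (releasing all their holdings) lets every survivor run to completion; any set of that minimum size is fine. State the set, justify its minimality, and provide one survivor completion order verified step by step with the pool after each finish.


The answer: abort proc-D.
Key observation: before aborting proc-D, proc-F was permanently blocked — no order could ever run it; afterwards it completes at step 1.
No smaller set exists: with zero aborts the deadlock remains.
Survivors finish in the order: proc-F, proc-B, proc-C, proc-G, proc-I. Walking it through (pool after the aborts first):
  pool = (3, 4, 3, 4)
  run proc-F (needs (3, 2, 1, 4), free (3, 4, 3, 4)); after release of (3, 0, 2, 0) the pool is (6, 4, 5, 4)
  run proc-B (needs (0, 3, 4, 3), free (6, 4, 5, 4)); after release of (2, 1, 0, 3) the pool is (8, 5, 5, 7)
  run proc-C (needs (1, 2, 3, 2), free (8, 5, 5, 7)); after release of (0, 1, 0, 0) the pool is (8, 6, 5, 7)
  run proc-G (needs (3, 3, 1, 4), free (8, 6, 5, 7)); after release of (2, 3, 0, 1) the pool is (10, 9, 5, 8)
  run proc-I (needs (2, 1, 0, 1), free (10, 9, 5, 8)); after release of (2, 2, 1, 1) the pool is (12, 11, 6, 9)


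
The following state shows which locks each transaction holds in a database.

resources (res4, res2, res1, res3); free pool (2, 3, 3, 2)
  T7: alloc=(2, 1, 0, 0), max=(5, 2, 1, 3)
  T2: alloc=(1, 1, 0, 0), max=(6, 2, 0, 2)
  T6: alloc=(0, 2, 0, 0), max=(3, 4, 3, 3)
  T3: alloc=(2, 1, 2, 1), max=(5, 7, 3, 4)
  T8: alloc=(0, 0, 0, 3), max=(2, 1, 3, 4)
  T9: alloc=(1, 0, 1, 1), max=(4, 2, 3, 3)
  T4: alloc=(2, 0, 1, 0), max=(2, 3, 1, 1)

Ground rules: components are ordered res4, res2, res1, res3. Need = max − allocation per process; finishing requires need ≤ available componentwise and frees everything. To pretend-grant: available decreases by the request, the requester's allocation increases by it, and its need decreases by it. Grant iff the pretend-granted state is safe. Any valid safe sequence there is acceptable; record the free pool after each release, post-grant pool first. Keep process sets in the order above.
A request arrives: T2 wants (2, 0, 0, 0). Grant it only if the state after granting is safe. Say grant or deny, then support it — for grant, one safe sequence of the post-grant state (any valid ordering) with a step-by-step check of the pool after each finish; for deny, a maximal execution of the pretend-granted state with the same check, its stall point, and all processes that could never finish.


DENY: after the grant no complete ordering would exist.
Key observation: even finishing T4, T8 leaves just (2, 3, 4, 5) free — too little res4 for any of the remaining processes.
After a pretend grant, a maximal execution: T4, T8 — then nothing else fits. Walking it through:
  pool = (0, 3, 3, 2)
  T4: need (0, 3, 0, 1) fits (0, 3, 3, 2); releases (2, 0, 1, 0), pool now (2, 3, 4, 2)
  T8: need (2, 1, 3, 1) fits (2, 3, 4, 2); releases (0, 0, 0, 3), pool now (2, 3, 4, 5)
  T7 cannot run: need (3, 1, 1, 3) vs free (2, 3, 4, 5) (insufficient res4)
  T2 cannot run: need (3, 1, 0, 2) vs free (2, 3, 4, 5) (insufficient res4)
  T6 cannot run: need (3, 2, 3, 3) vs free (2, 3, 4, 5) (insufficient res4)
  T3 cannot run: need (3, 6, 1, 3) vs free (2, 3, 4, 5) (insufficient res4 and res2)
  T9 cannot run: need (3, 2, 2, 2) vs free (2, 3, 4, 5) (insufficient res4)
Processes that could never finish after the grant: T7, T2, T6, T3 and T9.


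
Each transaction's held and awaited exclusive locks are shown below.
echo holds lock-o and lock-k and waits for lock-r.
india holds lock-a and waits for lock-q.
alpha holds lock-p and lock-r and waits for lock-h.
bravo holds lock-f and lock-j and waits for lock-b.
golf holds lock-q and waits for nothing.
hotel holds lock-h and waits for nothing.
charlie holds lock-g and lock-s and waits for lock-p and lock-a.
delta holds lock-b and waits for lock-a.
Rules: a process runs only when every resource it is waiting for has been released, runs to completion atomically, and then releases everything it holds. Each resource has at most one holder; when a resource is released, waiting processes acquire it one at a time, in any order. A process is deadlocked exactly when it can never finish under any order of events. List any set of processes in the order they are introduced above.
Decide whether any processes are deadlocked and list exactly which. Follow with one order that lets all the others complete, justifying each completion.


No process is deadlocked.
Key observation: although several processes wait, no cycle exists — each chain bottoms out at a free runner.
The rest can finish in the order hotel, golf, alpha, india, delta, charlie, echo, bravo.
Check, step by step:
  hotel waits on nothing -> runs at once and releases lock-h
  golf waits on nothing -> runs at once and releases lock-q
  alpha waits on lock-h — all released -> runs and releases lock-p and lock-r
  india waits on lock-q — all released -> runs and releases lock-a
  delta waits on lock-a — all released -> runs and releases lock-b
  charlie waits on lock-p and lock-a — all released -> runs and releases lock-g and lock-s
  echo waits on lock-r — all released -> runs and releases lock-o and lock-k
  bravo waits on lock-b — all released -> runs and releases lock-f and lock-j


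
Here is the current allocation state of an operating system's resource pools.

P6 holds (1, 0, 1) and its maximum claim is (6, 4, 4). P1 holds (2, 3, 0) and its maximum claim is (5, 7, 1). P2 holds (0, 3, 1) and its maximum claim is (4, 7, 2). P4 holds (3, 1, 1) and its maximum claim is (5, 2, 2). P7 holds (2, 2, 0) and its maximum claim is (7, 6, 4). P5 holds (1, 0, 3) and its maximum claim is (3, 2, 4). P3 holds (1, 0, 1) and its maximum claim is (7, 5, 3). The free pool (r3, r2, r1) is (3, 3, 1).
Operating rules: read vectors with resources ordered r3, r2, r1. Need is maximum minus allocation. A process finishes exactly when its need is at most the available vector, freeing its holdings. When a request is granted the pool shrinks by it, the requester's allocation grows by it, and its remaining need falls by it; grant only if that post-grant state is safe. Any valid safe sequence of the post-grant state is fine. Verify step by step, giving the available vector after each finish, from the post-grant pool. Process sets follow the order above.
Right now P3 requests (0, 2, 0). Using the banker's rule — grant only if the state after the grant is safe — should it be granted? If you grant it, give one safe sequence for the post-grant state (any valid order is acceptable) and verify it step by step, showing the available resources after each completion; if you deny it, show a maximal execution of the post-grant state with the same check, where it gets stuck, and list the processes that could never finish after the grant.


DENY: after the grant no complete ordering would exist.
Key observation: r2 is the bottleneck — with P4, P5 done the pool holds (7, 2, 5), short of every remaining need.
On the post-grant state, P4, P5 is a maximal run — nothing extends it. Check, step by step:
  pool = (3, 1, 1)
  P4: need (2, 1, 1) fits (3, 1, 1); releases (3, 1, 1), pool now (6, 2, 2)
  P5: need (2, 2, 1) fits (6, 2, 2); releases (1, 0, 3), pool now (7, 2, 5)
  P6 cannot run: need (5, 4, 3) vs free (7, 2, 5) (insufficient r2)
  P1 cannot run: need (3, 4, 1) vs free (7, 2, 5) (insufficient r2)
  P2 cannot run: need (4, 4, 1) vs free (7, 2, 5) (insufficient r2)
  P7 cannot run: need (5, 4, 4) vs free (7, 2, 5) (insufficient r2)
  P3 cannot run: need (6, 3, 2) vs free (7, 2, 5) (insufficient r2)
Post-grant, the permanently blocked set is P6, P1, P2, P7 and P3.


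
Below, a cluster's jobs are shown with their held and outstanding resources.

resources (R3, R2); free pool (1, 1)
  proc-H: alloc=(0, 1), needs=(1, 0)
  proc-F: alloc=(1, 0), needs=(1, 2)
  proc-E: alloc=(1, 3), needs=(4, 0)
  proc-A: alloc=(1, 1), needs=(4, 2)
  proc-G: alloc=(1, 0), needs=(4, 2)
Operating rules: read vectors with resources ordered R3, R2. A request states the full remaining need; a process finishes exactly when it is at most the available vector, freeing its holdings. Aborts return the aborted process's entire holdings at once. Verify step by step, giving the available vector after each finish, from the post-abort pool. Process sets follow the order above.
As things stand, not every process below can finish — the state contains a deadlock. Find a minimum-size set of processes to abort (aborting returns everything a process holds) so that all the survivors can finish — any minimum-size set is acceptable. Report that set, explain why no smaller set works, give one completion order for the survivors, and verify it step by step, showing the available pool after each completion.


Minimum abort set: proc-A and proc-G.
Key observation: the deadlocked proc-E becomes finishable only because proc-A and proc-G released (2, 1); it completes at step 2 below.
Minimality, checking each single-abort alternative: proc-H alone leaves proc-E blocked (short on R3); proc-F alone leaves proc-E blocked (short on R3); proc-E alone leaves proc-A blocked (short on R3); proc-A alone leaves proc-E blocked (short on R3); proc-G alone leaves proc-E blocked (short on R3).
The survivors complete as proc-F, proc-E, proc-H. Check, step by step (starting from the post-abort pool):
  pool = (3, 2)
  proc-F needs (1, 2) <= (3, 2) -> finishes; pool += (1, 0) = (4, 2)
  proc-E needs (4, 0) <= (4, 2) -> finishes; pool += (1, 3) = (5, 5)
  proc-H needs (1, 0) <= (5, 5) -> finishes; pool += (0, 1) = (5, 6)


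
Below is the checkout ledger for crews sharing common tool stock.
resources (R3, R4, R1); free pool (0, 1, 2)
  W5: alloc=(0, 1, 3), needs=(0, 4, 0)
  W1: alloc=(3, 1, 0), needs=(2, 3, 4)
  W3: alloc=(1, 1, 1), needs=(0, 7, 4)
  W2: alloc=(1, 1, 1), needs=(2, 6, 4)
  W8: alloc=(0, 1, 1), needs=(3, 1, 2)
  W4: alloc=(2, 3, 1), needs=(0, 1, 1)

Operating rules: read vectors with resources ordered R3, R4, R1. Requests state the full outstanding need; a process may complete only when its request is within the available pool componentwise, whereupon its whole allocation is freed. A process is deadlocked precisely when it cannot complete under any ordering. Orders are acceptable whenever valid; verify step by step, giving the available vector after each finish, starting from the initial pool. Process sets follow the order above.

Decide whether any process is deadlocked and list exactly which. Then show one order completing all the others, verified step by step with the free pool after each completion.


The deadlocked set is empty.
Key observation: beginning at W4, releases accumulate fast enough that every process eventually fits.
A valid finishing order for the others: W4, W5, W1, W2, W8, W3. Walking it through:
  pool = (0, 1, 2)
  W4: need (0, 1, 1) fits (0, 1, 2); releases (2, 3, 1), pool now (2, 4, 3)
  W5: need (0, 4, 0) fits (2, 4, 3); releases (0, 1, 3), pool now (2, 5, 6)
  W1: need (2, 3, 4) fits (2, 5, 6); releases (3, 1, 0), pool now (5, 6, 6)
  W2: need (2, 6, 4) fits (5, 6, 6); releases (1, 1, 1), pool now (6, 7, 7)
  W8: need (3, 1, 2) fits (6, 7, 7); releases (0, 1, 1), pool now (6, 8, 8)
  W3: need (0, 7, 4) fits (6, 8, 8); releases (1, 1, 1), pool now (7, 9, 9)


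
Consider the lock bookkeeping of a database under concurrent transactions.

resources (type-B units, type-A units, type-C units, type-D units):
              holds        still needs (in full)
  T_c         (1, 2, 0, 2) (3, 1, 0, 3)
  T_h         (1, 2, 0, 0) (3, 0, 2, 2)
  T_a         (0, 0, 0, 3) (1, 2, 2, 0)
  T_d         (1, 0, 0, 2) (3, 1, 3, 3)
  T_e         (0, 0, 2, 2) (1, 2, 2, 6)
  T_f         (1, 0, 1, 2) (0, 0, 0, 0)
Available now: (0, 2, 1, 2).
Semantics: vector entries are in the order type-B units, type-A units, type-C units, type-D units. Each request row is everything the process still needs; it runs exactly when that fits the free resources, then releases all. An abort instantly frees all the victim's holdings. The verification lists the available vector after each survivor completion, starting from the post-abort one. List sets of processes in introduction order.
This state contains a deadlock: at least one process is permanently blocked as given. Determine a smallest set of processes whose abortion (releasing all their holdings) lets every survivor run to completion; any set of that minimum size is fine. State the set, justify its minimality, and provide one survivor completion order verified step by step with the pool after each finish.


Minimum abort set: T_c and T_d.
Key observation: T_h could never have finished before the abort; with (2, 2, 0, 4) returned by T_c and T_d, it fits at step 2.
No one abort is enough; case by case: T_c alone leaves T_h blocked (short on type-B units); T_h alone leaves T_c blocked (short on type-B units); T_a alone leaves T_c blocked (short on type-B units); T_d alone leaves T_c blocked (short on type-B units); T_e alone leaves T_c blocked (short on type-B units); T_f alone leaves T_c blocked (short on type-B units).
Survivors finish in the order: T_f, T_h, T_a, T_e. Check, step by step (pool after the aborts first):
  pool = (2, 4, 1, 6)
  T_f: need (0, 0, 0, 0) fits (2, 4, 1, 6); releases (1, 0, 1, 2), pool now (3, 4, 2, 8)
  T_h: need (3, 0, 2, 2) fits (3, 4, 2, 8); releases (1, 2, 0, 0), pool now (4, 6, 2, 8)
  T_a: need (1, 2, 2, 0) fits (4, 6, 2, 8); releases (0, 0, 0, 3), pool now (4, 6, 2, 11)
  T_e: need (1, 2, 2, 6) fits (4, 6, 2, 11); releases (0, 0, 2, 2), pool now (4, 6, 4, 13)


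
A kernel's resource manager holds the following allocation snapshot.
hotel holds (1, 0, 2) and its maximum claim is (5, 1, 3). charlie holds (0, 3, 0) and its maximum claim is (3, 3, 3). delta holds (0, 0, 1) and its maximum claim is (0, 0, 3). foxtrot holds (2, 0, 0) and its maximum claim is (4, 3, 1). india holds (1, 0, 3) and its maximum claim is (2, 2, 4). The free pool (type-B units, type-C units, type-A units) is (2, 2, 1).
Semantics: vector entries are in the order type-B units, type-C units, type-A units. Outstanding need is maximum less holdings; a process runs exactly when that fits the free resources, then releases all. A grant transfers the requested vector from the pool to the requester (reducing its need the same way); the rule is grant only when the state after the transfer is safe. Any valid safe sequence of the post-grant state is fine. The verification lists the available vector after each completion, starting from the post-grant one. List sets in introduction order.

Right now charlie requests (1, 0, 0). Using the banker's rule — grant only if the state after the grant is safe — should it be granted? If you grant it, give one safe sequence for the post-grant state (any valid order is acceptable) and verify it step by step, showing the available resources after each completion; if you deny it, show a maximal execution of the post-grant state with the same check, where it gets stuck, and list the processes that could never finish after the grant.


GRANT: granting preserves safety; a valid post-grant sequence is india, charlie, delta, foxtrot, hotel.
Key observation: with (1, 2, 1) left after the transfer, india can run at once — the state stays safe.
Check on the post-grant state, step by step:
  pool = (1, 2, 1)
  run india (needs (1, 2, 1), free (1, 2, 1)); after release of (1, 0, 3) the pool is (2, 2, 4)
  run charlie (needs (2, 0, 3), free (2, 2, 4)); after release of (1, 3, 0) the pool is (3, 5, 4)
  run delta (needs (0, 0, 2), free (3, 5, 4)); after release of (0, 0, 1) the pool is (3, 5, 5)
  run foxtrot (needs (2, 3, 1), free (3, 5, 5)); after release of (2, 0, 0) the pool is (5, 5, 5)
  run hotel (needs (4, 1, 1), free (5, 5, 5)); after release of (1, 0, 2) the pool is (6, 5, 7)
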